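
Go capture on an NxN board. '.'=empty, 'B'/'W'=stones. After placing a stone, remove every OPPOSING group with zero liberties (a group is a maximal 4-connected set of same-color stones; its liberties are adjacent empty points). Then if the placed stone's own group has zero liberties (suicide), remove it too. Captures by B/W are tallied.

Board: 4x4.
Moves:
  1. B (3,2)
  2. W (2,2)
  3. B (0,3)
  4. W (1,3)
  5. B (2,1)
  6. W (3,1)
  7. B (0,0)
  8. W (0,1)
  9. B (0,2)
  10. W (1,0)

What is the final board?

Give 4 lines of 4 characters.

Move 1: B@(3,2) -> caps B=0 W=0
Move 2: W@(2,2) -> caps B=0 W=0
Move 3: B@(0,3) -> caps B=0 W=0
Move 4: W@(1,3) -> caps B=0 W=0
Move 5: B@(2,1) -> caps B=0 W=0
Move 6: W@(3,1) -> caps B=0 W=0
Move 7: B@(0,0) -> caps B=0 W=0
Move 8: W@(0,1) -> caps B=0 W=0
Move 9: B@(0,2) -> caps B=0 W=0
Move 10: W@(1,0) -> caps B=0 W=1

Answer: .WBB
W..W
.BW.
.WB.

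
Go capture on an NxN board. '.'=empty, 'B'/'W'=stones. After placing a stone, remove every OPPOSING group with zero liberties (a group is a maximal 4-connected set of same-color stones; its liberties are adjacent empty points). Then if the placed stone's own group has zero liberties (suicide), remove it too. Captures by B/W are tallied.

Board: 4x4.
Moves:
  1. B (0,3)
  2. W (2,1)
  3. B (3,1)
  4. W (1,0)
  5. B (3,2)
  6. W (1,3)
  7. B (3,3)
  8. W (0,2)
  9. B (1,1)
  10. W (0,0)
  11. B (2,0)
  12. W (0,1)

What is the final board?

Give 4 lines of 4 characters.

Answer: WWW.
WB.W
BW..
.BBB

Derivation:
Move 1: B@(0,3) -> caps B=0 W=0
Move 2: W@(2,1) -> caps B=0 W=0
Move 3: B@(3,1) -> caps B=0 W=0
Move 4: W@(1,0) -> caps B=0 W=0
Move 5: B@(3,2) -> caps B=0 W=0
Move 6: W@(1,3) -> caps B=0 W=0
Move 7: B@(3,3) -> caps B=0 W=0
Move 8: W@(0,2) -> caps B=0 W=1
Move 9: B@(1,1) -> caps B=0 W=1
Move 10: W@(0,0) -> caps B=0 W=1
Move 11: B@(2,0) -> caps B=0 W=1
Move 12: W@(0,1) -> caps B=0 W=1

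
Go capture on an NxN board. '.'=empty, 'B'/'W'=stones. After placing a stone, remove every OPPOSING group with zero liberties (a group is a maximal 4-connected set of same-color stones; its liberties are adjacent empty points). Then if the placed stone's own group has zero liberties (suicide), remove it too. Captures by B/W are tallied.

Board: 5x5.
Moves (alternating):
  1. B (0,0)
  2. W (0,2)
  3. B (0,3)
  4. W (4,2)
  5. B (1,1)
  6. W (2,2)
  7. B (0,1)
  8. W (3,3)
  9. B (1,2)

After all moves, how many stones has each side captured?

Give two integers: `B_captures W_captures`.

Answer: 1 0

Derivation:
Move 1: B@(0,0) -> caps B=0 W=0
Move 2: W@(0,2) -> caps B=0 W=0
Move 3: B@(0,3) -> caps B=0 W=0
Move 4: W@(4,2) -> caps B=0 W=0
Move 5: B@(1,1) -> caps B=0 W=0
Move 6: W@(2,2) -> caps B=0 W=0
Move 7: B@(0,1) -> caps B=0 W=0
Move 8: W@(3,3) -> caps B=0 W=0
Move 9: B@(1,2) -> caps B=1 W=0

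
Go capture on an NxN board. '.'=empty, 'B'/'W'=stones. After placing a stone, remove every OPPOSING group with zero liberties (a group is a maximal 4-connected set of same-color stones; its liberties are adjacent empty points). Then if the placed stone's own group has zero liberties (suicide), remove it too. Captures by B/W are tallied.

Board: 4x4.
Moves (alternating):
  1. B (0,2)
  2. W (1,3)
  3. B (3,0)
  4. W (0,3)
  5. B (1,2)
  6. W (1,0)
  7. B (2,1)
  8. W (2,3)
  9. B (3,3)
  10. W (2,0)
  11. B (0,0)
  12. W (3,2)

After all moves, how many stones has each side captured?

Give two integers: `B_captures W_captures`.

Answer: 0 1

Derivation:
Move 1: B@(0,2) -> caps B=0 W=0
Move 2: W@(1,3) -> caps B=0 W=0
Move 3: B@(3,0) -> caps B=0 W=0
Move 4: W@(0,3) -> caps B=0 W=0
Move 5: B@(1,2) -> caps B=0 W=0
Move 6: W@(1,0) -> caps B=0 W=0
Move 7: B@(2,1) -> caps B=0 W=0
Move 8: W@(2,3) -> caps B=0 W=0
Move 9: B@(3,3) -> caps B=0 W=0
Move 10: W@(2,0) -> caps B=0 W=0
Move 11: B@(0,0) -> caps B=0 W=0
Move 12: W@(3,2) -> caps B=0 W=1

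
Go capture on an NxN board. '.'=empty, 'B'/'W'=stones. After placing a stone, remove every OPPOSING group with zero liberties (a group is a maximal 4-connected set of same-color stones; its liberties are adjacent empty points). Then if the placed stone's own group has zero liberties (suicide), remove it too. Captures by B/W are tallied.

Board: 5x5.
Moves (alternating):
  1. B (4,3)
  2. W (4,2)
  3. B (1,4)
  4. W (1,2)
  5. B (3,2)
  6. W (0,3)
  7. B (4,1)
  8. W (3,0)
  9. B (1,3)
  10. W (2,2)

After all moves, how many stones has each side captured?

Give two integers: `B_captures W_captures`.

Move 1: B@(4,3) -> caps B=0 W=0
Move 2: W@(4,2) -> caps B=0 W=0
Move 3: B@(1,4) -> caps B=0 W=0
Move 4: W@(1,2) -> caps B=0 W=0
Move 5: B@(3,2) -> caps B=0 W=0
Move 6: W@(0,3) -> caps B=0 W=0
Move 7: B@(4,1) -> caps B=1 W=0
Move 8: W@(3,0) -> caps B=1 W=0
Move 9: B@(1,3) -> caps B=1 W=0
Move 10: W@(2,2) -> caps B=1 W=0

Answer: 1 0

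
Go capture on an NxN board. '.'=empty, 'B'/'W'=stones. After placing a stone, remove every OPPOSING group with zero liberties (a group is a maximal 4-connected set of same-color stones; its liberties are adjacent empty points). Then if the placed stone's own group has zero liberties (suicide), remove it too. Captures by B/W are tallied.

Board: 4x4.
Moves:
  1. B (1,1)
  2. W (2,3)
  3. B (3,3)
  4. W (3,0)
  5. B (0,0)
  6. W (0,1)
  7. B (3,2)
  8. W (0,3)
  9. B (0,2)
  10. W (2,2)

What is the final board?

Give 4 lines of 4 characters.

Answer: B.BW
.B..
..WW
W.BB

Derivation:
Move 1: B@(1,1) -> caps B=0 W=0
Move 2: W@(2,3) -> caps B=0 W=0
Move 3: B@(3,3) -> caps B=0 W=0
Move 4: W@(3,0) -> caps B=0 W=0
Move 5: B@(0,0) -> caps B=0 W=0
Move 6: W@(0,1) -> caps B=0 W=0
Move 7: B@(3,2) -> caps B=0 W=0
Move 8: W@(0,3) -> caps B=0 W=0
Move 9: B@(0,2) -> caps B=1 W=0
Move 10: W@(2,2) -> caps B=1 W=0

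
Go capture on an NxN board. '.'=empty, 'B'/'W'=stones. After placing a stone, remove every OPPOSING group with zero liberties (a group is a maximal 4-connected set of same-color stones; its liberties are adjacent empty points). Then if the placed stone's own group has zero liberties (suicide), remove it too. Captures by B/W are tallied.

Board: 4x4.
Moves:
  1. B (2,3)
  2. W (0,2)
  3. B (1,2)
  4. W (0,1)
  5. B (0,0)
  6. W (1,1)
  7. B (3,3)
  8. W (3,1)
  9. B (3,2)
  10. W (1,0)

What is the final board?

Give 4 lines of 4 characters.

Answer: .WW.
WWB.
...B
.WBB

Derivation:
Move 1: B@(2,3) -> caps B=0 W=0
Move 2: W@(0,2) -> caps B=0 W=0
Move 3: B@(1,2) -> caps B=0 W=0
Move 4: W@(0,1) -> caps B=0 W=0
Move 5: B@(0,0) -> caps B=0 W=0
Move 6: W@(1,1) -> caps B=0 W=0
Move 7: B@(3,3) -> caps B=0 W=0
Move 8: W@(3,1) -> caps B=0 W=0
Move 9: B@(3,2) -> caps B=0 W=0
Move 10: W@(1,0) -> caps B=0 W=1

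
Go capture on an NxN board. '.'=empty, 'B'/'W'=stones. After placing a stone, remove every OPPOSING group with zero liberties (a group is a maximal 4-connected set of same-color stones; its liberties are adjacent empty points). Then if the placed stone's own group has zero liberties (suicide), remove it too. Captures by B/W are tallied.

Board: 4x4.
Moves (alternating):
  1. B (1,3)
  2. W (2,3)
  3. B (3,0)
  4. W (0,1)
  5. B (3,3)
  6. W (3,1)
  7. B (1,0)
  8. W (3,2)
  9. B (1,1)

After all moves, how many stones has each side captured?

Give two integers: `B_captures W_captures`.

Move 1: B@(1,3) -> caps B=0 W=0
Move 2: W@(2,3) -> caps B=0 W=0
Move 3: B@(3,0) -> caps B=0 W=0
Move 4: W@(0,1) -> caps B=0 W=0
Move 5: B@(3,3) -> caps B=0 W=0
Move 6: W@(3,1) -> caps B=0 W=0
Move 7: B@(1,0) -> caps B=0 W=0
Move 8: W@(3,2) -> caps B=0 W=1
Move 9: B@(1,1) -> caps B=0 W=1

Answer: 0 1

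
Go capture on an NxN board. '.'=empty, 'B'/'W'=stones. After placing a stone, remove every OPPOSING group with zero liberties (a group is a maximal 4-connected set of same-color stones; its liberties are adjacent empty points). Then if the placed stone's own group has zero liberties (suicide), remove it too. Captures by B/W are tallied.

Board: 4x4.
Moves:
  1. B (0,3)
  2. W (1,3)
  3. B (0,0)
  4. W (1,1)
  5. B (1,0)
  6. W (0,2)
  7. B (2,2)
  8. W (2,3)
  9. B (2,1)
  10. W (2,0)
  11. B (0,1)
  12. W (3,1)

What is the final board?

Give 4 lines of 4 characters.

Move 1: B@(0,3) -> caps B=0 W=0
Move 2: W@(1,3) -> caps B=0 W=0
Move 3: B@(0,0) -> caps B=0 W=0
Move 4: W@(1,1) -> caps B=0 W=0
Move 5: B@(1,0) -> caps B=0 W=0
Move 6: W@(0,2) -> caps B=0 W=1
Move 7: B@(2,2) -> caps B=0 W=1
Move 8: W@(2,3) -> caps B=0 W=1
Move 9: B@(2,1) -> caps B=0 W=1
Move 10: W@(2,0) -> caps B=0 W=1
Move 11: B@(0,1) -> caps B=0 W=1
Move 12: W@(3,1) -> caps B=0 W=1

Answer: ..W.
.W.W
WBBW
.W..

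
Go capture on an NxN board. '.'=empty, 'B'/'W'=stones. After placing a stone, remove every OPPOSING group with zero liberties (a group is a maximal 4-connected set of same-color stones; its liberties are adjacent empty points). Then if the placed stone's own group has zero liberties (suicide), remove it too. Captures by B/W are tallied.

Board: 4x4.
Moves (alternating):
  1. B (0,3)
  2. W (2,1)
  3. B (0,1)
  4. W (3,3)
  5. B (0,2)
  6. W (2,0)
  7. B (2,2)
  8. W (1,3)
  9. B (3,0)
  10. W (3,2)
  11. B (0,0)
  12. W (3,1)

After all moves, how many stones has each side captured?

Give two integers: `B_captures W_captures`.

Move 1: B@(0,3) -> caps B=0 W=0
Move 2: W@(2,1) -> caps B=0 W=0
Move 3: B@(0,1) -> caps B=0 W=0
Move 4: W@(3,3) -> caps B=0 W=0
Move 5: B@(0,2) -> caps B=0 W=0
Move 6: W@(2,0) -> caps B=0 W=0
Move 7: B@(2,2) -> caps B=0 W=0
Move 8: W@(1,3) -> caps B=0 W=0
Move 9: B@(3,0) -> caps B=0 W=0
Move 10: W@(3,2) -> caps B=0 W=0
Move 11: B@(0,0) -> caps B=0 W=0
Move 12: W@(3,1) -> caps B=0 W=1

Answer: 0 1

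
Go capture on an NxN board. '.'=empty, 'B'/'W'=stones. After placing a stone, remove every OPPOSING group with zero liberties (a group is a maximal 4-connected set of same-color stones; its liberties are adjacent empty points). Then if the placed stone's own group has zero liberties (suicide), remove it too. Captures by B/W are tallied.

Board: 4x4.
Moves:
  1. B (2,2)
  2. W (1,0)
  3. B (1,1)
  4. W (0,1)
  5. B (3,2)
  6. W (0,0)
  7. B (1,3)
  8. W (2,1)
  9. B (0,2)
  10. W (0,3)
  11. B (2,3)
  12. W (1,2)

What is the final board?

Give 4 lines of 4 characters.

Move 1: B@(2,2) -> caps B=0 W=0
Move 2: W@(1,0) -> caps B=0 W=0
Move 3: B@(1,1) -> caps B=0 W=0
Move 4: W@(0,1) -> caps B=0 W=0
Move 5: B@(3,2) -> caps B=0 W=0
Move 6: W@(0,0) -> caps B=0 W=0
Move 7: B@(1,3) -> caps B=0 W=0
Move 8: W@(2,1) -> caps B=0 W=0
Move 9: B@(0,2) -> caps B=0 W=0
Move 10: W@(0,3) -> caps B=0 W=0
Move 11: B@(2,3) -> caps B=0 W=0
Move 12: W@(1,2) -> caps B=0 W=1

Answer: WWB.
W.WB
.WBB
..B.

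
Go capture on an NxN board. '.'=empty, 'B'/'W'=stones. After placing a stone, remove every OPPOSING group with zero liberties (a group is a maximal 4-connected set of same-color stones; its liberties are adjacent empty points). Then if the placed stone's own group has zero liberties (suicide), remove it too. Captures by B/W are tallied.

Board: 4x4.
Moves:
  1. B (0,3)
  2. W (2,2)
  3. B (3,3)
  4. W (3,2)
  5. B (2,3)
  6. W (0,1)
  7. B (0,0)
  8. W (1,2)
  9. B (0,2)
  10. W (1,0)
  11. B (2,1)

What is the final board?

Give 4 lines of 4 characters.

Move 1: B@(0,3) -> caps B=0 W=0
Move 2: W@(2,2) -> caps B=0 W=0
Move 3: B@(3,3) -> caps B=0 W=0
Move 4: W@(3,2) -> caps B=0 W=0
Move 5: B@(2,3) -> caps B=0 W=0
Move 6: W@(0,1) -> caps B=0 W=0
Move 7: B@(0,0) -> caps B=0 W=0
Move 8: W@(1,2) -> caps B=0 W=0
Move 9: B@(0,2) -> caps B=0 W=0
Move 10: W@(1,0) -> caps B=0 W=1
Move 11: B@(2,1) -> caps B=0 W=1

Answer: .WBB
W.W.
.BWB
..WB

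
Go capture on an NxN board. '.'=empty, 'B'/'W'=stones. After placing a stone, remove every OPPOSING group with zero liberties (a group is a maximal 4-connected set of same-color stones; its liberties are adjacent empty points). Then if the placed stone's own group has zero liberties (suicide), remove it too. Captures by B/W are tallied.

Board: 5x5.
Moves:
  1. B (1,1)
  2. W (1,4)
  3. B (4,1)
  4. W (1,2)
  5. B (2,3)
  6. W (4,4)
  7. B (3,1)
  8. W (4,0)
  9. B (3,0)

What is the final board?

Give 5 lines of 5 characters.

Answer: .....
.BW.W
...B.
BB...
.B..W

Derivation:
Move 1: B@(1,1) -> caps B=0 W=0
Move 2: W@(1,4) -> caps B=0 W=0
Move 3: B@(4,1) -> caps B=0 W=0
Move 4: W@(1,2) -> caps B=0 W=0
Move 5: B@(2,3) -> caps B=0 W=0
Move 6: W@(4,4) -> caps B=0 W=0
Move 7: B@(3,1) -> caps B=0 W=0
Move 8: W@(4,0) -> caps B=0 W=0
Move 9: B@(3,0) -> caps B=1 W=0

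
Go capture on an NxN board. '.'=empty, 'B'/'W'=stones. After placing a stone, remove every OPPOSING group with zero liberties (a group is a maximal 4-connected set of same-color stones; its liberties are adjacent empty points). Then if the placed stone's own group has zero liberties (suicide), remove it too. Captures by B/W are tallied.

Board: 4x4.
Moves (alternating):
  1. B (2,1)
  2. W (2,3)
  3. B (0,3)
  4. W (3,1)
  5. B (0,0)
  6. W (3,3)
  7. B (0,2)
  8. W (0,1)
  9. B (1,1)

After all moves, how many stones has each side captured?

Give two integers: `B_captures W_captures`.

Answer: 1 0

Derivation:
Move 1: B@(2,1) -> caps B=0 W=0
Move 2: W@(2,3) -> caps B=0 W=0
Move 3: B@(0,3) -> caps B=0 W=0
Move 4: W@(3,1) -> caps B=0 W=0
Move 5: B@(0,0) -> caps B=0 W=0
Move 6: W@(3,3) -> caps B=0 W=0
Move 7: B@(0,2) -> caps B=0 W=0
Move 8: W@(0,1) -> caps B=0 W=0
Move 9: B@(1,1) -> caps B=1 W=0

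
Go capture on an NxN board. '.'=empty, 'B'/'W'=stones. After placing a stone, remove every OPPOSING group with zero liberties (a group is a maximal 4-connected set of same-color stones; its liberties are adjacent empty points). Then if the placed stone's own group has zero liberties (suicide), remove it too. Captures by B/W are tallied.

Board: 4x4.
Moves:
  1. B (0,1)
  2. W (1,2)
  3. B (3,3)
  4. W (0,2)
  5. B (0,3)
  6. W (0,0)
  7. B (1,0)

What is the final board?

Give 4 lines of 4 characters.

Move 1: B@(0,1) -> caps B=0 W=0
Move 2: W@(1,2) -> caps B=0 W=0
Move 3: B@(3,3) -> caps B=0 W=0
Move 4: W@(0,2) -> caps B=0 W=0
Move 5: B@(0,3) -> caps B=0 W=0
Move 6: W@(0,0) -> caps B=0 W=0
Move 7: B@(1,0) -> caps B=1 W=0

Answer: .BWB
B.W.
....
...B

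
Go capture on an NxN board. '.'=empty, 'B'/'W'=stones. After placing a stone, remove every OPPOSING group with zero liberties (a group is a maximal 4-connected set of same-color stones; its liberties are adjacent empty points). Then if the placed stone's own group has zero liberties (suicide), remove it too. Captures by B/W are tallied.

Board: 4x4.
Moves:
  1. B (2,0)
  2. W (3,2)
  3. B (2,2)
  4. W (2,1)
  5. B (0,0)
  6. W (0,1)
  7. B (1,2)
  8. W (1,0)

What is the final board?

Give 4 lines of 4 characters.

Move 1: B@(2,0) -> caps B=0 W=0
Move 2: W@(3,2) -> caps B=0 W=0
Move 3: B@(2,2) -> caps B=0 W=0
Move 4: W@(2,1) -> caps B=0 W=0
Move 5: B@(0,0) -> caps B=0 W=0
Move 6: W@(0,1) -> caps B=0 W=0
Move 7: B@(1,2) -> caps B=0 W=0
Move 8: W@(1,0) -> caps B=0 W=1

Answer: .W..
W.B.
BWB.
..W.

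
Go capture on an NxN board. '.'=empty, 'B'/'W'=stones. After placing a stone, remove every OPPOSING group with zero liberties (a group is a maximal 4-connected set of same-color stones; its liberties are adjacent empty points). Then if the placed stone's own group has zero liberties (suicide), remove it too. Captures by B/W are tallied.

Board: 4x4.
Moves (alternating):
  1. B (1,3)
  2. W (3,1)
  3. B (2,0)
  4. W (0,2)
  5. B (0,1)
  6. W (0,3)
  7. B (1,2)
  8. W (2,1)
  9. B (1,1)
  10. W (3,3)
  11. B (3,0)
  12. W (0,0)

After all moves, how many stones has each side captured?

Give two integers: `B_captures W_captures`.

Answer: 2 0

Derivation:
Move 1: B@(1,3) -> caps B=0 W=0
Move 2: W@(3,1) -> caps B=0 W=0
Move 3: B@(2,0) -> caps B=0 W=0
Move 4: W@(0,2) -> caps B=0 W=0
Move 5: B@(0,1) -> caps B=0 W=0
Move 6: W@(0,3) -> caps B=0 W=0
Move 7: B@(1,2) -> caps B=2 W=0
Move 8: W@(2,1) -> caps B=2 W=0
Move 9: B@(1,1) -> caps B=2 W=0
Move 10: W@(3,3) -> caps B=2 W=0
Move 11: B@(3,0) -> caps B=2 W=0
Move 12: W@(0,0) -> caps B=2 W=0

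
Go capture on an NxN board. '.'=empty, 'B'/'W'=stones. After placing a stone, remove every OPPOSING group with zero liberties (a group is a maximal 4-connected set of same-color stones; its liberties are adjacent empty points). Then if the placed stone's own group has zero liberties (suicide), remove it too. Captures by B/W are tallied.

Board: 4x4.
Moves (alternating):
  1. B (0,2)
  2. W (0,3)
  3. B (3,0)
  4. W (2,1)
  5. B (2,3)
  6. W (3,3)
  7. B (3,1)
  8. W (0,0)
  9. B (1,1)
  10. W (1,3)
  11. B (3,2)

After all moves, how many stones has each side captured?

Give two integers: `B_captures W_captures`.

Answer: 1 0

Derivation:
Move 1: B@(0,2) -> caps B=0 W=0
Move 2: W@(0,3) -> caps B=0 W=0
Move 3: B@(3,0) -> caps B=0 W=0
Move 4: W@(2,1) -> caps B=0 W=0
Move 5: B@(2,3) -> caps B=0 W=0
Move 6: W@(3,3) -> caps B=0 W=0
Move 7: B@(3,1) -> caps B=0 W=0
Move 8: W@(0,0) -> caps B=0 W=0
Move 9: B@(1,1) -> caps B=0 W=0
Move 10: W@(1,3) -> caps B=0 W=0
Move 11: B@(3,2) -> caps B=1 W=0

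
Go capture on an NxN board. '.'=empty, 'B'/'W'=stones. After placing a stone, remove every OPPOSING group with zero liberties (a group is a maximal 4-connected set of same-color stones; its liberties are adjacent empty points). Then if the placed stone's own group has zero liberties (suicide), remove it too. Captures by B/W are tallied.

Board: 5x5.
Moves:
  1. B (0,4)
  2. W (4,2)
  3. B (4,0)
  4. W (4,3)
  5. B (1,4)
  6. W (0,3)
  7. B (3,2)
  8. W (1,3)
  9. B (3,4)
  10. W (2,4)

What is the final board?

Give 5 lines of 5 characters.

Move 1: B@(0,4) -> caps B=0 W=0
Move 2: W@(4,2) -> caps B=0 W=0
Move 3: B@(4,0) -> caps B=0 W=0
Move 4: W@(4,3) -> caps B=0 W=0
Move 5: B@(1,4) -> caps B=0 W=0
Move 6: W@(0,3) -> caps B=0 W=0
Move 7: B@(3,2) -> caps B=0 W=0
Move 8: W@(1,3) -> caps B=0 W=0
Move 9: B@(3,4) -> caps B=0 W=0
Move 10: W@(2,4) -> caps B=0 W=2

Answer: ...W.
...W.
....W
..B.B
B.WW.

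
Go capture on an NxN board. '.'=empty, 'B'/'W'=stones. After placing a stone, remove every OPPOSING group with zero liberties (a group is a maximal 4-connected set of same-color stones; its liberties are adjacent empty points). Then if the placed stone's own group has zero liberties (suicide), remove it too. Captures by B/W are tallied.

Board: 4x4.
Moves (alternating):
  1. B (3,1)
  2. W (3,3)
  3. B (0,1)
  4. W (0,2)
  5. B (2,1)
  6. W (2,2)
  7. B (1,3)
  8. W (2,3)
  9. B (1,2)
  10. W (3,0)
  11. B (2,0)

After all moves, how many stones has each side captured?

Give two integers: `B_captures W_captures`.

Move 1: B@(3,1) -> caps B=0 W=0
Move 2: W@(3,3) -> caps B=0 W=0
Move 3: B@(0,1) -> caps B=0 W=0
Move 4: W@(0,2) -> caps B=0 W=0
Move 5: B@(2,1) -> caps B=0 W=0
Move 6: W@(2,2) -> caps B=0 W=0
Move 7: B@(1,3) -> caps B=0 W=0
Move 8: W@(2,3) -> caps B=0 W=0
Move 9: B@(1,2) -> caps B=0 W=0
Move 10: W@(3,0) -> caps B=0 W=0
Move 11: B@(2,0) -> caps B=1 W=0

Answer: 1 0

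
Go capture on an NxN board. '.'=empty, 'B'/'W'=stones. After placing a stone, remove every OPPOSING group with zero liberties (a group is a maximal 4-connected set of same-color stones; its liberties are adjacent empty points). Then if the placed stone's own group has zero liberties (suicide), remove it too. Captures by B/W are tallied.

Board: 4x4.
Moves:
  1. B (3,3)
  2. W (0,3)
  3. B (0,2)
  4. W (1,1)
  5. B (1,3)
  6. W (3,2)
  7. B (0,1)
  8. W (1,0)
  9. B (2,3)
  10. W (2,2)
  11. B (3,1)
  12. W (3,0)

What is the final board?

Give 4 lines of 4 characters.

Move 1: B@(3,3) -> caps B=0 W=0
Move 2: W@(0,3) -> caps B=0 W=0
Move 3: B@(0,2) -> caps B=0 W=0
Move 4: W@(1,1) -> caps B=0 W=0
Move 5: B@(1,3) -> caps B=1 W=0
Move 6: W@(3,2) -> caps B=1 W=0
Move 7: B@(0,1) -> caps B=1 W=0
Move 8: W@(1,0) -> caps B=1 W=0
Move 9: B@(2,3) -> caps B=1 W=0
Move 10: W@(2,2) -> caps B=1 W=0
Move 11: B@(3,1) -> caps B=1 W=0
Move 12: W@(3,0) -> caps B=1 W=0

Answer: .BB.
WW.B
..WB
WBWB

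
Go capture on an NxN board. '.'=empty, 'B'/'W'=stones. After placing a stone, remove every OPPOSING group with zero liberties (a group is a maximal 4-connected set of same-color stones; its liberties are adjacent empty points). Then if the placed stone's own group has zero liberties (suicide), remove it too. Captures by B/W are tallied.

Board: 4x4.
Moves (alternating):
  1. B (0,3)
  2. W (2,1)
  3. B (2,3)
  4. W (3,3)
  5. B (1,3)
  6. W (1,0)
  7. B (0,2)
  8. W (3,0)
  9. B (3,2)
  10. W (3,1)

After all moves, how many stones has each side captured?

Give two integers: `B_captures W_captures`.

Move 1: B@(0,3) -> caps B=0 W=0
Move 2: W@(2,1) -> caps B=0 W=0
Move 3: B@(2,3) -> caps B=0 W=0
Move 4: W@(3,3) -> caps B=0 W=0
Move 5: B@(1,3) -> caps B=0 W=0
Move 6: W@(1,0) -> caps B=0 W=0
Move 7: B@(0,2) -> caps B=0 W=0
Move 8: W@(3,0) -> caps B=0 W=0
Move 9: B@(3,2) -> caps B=1 W=0
Move 10: W@(3,1) -> caps B=1 W=0

Answer: 1 0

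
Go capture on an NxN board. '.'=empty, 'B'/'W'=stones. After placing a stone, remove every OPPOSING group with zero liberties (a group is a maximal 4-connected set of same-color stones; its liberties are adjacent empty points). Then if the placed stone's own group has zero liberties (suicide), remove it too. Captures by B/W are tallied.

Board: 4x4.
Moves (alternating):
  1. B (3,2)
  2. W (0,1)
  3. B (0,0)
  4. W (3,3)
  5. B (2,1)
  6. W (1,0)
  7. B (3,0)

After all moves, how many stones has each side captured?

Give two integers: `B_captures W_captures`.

Answer: 0 1

Derivation:
Move 1: B@(3,2) -> caps B=0 W=0
Move 2: W@(0,1) -> caps B=0 W=0
Move 3: B@(0,0) -> caps B=0 W=0
Move 4: W@(3,3) -> caps B=0 W=0
Move 5: B@(2,1) -> caps B=0 W=0
Move 6: W@(1,0) -> caps B=0 W=1
Move 7: B@(3,0) -> caps B=0 W=1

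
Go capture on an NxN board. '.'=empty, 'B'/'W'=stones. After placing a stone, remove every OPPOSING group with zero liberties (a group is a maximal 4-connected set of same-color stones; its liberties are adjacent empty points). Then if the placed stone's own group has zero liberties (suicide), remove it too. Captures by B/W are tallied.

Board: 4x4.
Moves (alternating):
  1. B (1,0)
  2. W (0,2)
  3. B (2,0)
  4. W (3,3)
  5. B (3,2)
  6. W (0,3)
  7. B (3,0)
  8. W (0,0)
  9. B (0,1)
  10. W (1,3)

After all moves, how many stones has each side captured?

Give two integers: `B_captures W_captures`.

Answer: 1 0

Derivation:
Move 1: B@(1,0) -> caps B=0 W=0
Move 2: W@(0,2) -> caps B=0 W=0
Move 3: B@(2,0) -> caps B=0 W=0
Move 4: W@(3,3) -> caps B=0 W=0
Move 5: B@(3,2) -> caps B=0 W=0
Move 6: W@(0,3) -> caps B=0 W=0
Move 7: B@(3,0) -> caps B=0 W=0
Move 8: W@(0,0) -> caps B=0 W=0
Move 9: B@(0,1) -> caps B=1 W=0
Move 10: W@(1,3) -> caps B=1 W=0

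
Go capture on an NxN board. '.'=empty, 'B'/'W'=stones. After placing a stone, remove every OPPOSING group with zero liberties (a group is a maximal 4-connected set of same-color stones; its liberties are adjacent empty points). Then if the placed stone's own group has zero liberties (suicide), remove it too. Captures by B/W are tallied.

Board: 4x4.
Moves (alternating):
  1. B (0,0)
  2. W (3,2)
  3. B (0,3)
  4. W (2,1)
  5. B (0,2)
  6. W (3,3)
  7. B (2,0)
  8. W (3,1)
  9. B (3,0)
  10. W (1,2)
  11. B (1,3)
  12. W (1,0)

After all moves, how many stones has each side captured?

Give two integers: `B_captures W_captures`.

Move 1: B@(0,0) -> caps B=0 W=0
Move 2: W@(3,2) -> caps B=0 W=0
Move 3: B@(0,3) -> caps B=0 W=0
Move 4: W@(2,1) -> caps B=0 W=0
Move 5: B@(0,2) -> caps B=0 W=0
Move 6: W@(3,3) -> caps B=0 W=0
Move 7: B@(2,0) -> caps B=0 W=0
Move 8: W@(3,1) -> caps B=0 W=0
Move 9: B@(3,0) -> caps B=0 W=0
Move 10: W@(1,2) -> caps B=0 W=0
Move 11: B@(1,3) -> caps B=0 W=0
Move 12: W@(1,0) -> caps B=0 W=2

Answer: 0 2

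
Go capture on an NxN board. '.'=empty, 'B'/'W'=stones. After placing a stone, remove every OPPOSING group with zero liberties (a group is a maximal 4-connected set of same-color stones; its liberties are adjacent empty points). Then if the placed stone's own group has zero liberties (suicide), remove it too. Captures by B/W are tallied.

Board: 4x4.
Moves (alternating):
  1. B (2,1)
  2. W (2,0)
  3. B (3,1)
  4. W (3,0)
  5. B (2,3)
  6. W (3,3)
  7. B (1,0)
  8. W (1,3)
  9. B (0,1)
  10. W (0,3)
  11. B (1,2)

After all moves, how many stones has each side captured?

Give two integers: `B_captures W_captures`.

Move 1: B@(2,1) -> caps B=0 W=0
Move 2: W@(2,0) -> caps B=0 W=0
Move 3: B@(3,1) -> caps B=0 W=0
Move 4: W@(3,0) -> caps B=0 W=0
Move 5: B@(2,3) -> caps B=0 W=0
Move 6: W@(3,3) -> caps B=0 W=0
Move 7: B@(1,0) -> caps B=2 W=0
Move 8: W@(1,3) -> caps B=2 W=0
Move 9: B@(0,1) -> caps B=2 W=0
Move 10: W@(0,3) -> caps B=2 W=0
Move 11: B@(1,2) -> caps B=2 W=0

Answer: 2 0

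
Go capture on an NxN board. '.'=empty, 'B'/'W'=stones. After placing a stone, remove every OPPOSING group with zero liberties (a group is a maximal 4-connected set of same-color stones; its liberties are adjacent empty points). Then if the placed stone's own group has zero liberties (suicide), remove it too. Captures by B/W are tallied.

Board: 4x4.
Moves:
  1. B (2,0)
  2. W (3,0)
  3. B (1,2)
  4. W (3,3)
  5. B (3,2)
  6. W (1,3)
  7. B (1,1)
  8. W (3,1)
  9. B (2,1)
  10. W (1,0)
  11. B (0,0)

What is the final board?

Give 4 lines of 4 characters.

Move 1: B@(2,0) -> caps B=0 W=0
Move 2: W@(3,0) -> caps B=0 W=0
Move 3: B@(1,2) -> caps B=0 W=0
Move 4: W@(3,3) -> caps B=0 W=0
Move 5: B@(3,2) -> caps B=0 W=0
Move 6: W@(1,3) -> caps B=0 W=0
Move 7: B@(1,1) -> caps B=0 W=0
Move 8: W@(3,1) -> caps B=0 W=0
Move 9: B@(2,1) -> caps B=2 W=0
Move 10: W@(1,0) -> caps B=2 W=0
Move 11: B@(0,0) -> caps B=3 W=0

Answer: B...
.BBW
BB..
..BW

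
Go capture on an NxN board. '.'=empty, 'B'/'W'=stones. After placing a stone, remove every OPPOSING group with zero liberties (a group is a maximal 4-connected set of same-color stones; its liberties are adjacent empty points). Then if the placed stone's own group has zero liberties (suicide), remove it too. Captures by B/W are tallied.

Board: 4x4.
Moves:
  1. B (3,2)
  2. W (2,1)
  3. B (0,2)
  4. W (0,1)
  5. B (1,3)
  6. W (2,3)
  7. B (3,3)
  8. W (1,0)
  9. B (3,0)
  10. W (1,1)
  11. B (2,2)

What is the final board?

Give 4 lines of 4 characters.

Move 1: B@(3,2) -> caps B=0 W=0
Move 2: W@(2,1) -> caps B=0 W=0
Move 3: B@(0,2) -> caps B=0 W=0
Move 4: W@(0,1) -> caps B=0 W=0
Move 5: B@(1,3) -> caps B=0 W=0
Move 6: W@(2,3) -> caps B=0 W=0
Move 7: B@(3,3) -> caps B=0 W=0
Move 8: W@(1,0) -> caps B=0 W=0
Move 9: B@(3,0) -> caps B=0 W=0
Move 10: W@(1,1) -> caps B=0 W=0
Move 11: B@(2,2) -> caps B=1 W=0

Answer: .WB.
WW.B
.WB.
B.BB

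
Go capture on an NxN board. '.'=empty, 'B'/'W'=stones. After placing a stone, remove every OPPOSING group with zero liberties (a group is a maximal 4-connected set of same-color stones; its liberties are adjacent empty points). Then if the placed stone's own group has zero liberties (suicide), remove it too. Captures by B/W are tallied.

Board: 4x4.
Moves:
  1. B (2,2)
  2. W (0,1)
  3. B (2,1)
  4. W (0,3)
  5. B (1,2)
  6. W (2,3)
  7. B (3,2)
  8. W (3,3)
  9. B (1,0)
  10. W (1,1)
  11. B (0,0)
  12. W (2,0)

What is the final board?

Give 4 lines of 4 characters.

Answer: .W.W
.WB.
WBBW
..BW

Derivation:
Move 1: B@(2,2) -> caps B=0 W=0
Move 2: W@(0,1) -> caps B=0 W=0
Move 3: B@(2,1) -> caps B=0 W=0
Move 4: W@(0,3) -> caps B=0 W=0
Move 5: B@(1,2) -> caps B=0 W=0
Move 6: W@(2,3) -> caps B=0 W=0
Move 7: B@(3,2) -> caps B=0 W=0
Move 8: W@(3,3) -> caps B=0 W=0
Move 9: B@(1,0) -> caps B=0 W=0
Move 10: W@(1,1) -> caps B=0 W=0
Move 11: B@(0,0) -> caps B=0 W=0
Move 12: W@(2,0) -> caps B=0 W=2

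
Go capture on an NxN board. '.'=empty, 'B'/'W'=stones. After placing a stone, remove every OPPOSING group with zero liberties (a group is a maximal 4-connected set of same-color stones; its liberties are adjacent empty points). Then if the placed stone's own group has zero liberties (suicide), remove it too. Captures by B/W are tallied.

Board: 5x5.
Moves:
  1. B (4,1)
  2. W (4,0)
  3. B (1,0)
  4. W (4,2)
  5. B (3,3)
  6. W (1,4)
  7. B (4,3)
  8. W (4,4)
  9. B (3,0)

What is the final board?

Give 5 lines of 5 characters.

Answer: .....
B...W
.....
B..B.
.BWBW

Derivation:
Move 1: B@(4,1) -> caps B=0 W=0
Move 2: W@(4,0) -> caps B=0 W=0
Move 3: B@(1,0) -> caps B=0 W=0
Move 4: W@(4,2) -> caps B=0 W=0
Move 5: B@(3,3) -> caps B=0 W=0
Move 6: W@(1,4) -> caps B=0 W=0
Move 7: B@(4,3) -> caps B=0 W=0
Move 8: W@(4,4) -> caps B=0 W=0
Move 9: B@(3,0) -> caps B=1 W=0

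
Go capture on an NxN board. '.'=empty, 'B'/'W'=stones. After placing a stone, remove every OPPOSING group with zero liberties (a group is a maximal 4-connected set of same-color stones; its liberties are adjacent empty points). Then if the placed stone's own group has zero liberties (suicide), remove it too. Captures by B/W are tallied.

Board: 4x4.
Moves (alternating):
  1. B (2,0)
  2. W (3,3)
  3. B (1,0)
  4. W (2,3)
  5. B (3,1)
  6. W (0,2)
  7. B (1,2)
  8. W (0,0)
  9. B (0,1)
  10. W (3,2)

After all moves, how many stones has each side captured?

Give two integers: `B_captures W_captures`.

Answer: 1 0

Derivation:
Move 1: B@(2,0) -> caps B=0 W=0
Move 2: W@(3,3) -> caps B=0 W=0
Move 3: B@(1,0) -> caps B=0 W=0
Move 4: W@(2,3) -> caps B=0 W=0
Move 5: B@(3,1) -> caps B=0 W=0
Move 6: W@(0,2) -> caps B=0 W=0
Move 7: B@(1,2) -> caps B=0 W=0
Move 8: W@(0,0) -> caps B=0 W=0
Move 9: B@(0,1) -> caps B=1 W=0
Move 10: W@(3,2) -> caps B=1 W=0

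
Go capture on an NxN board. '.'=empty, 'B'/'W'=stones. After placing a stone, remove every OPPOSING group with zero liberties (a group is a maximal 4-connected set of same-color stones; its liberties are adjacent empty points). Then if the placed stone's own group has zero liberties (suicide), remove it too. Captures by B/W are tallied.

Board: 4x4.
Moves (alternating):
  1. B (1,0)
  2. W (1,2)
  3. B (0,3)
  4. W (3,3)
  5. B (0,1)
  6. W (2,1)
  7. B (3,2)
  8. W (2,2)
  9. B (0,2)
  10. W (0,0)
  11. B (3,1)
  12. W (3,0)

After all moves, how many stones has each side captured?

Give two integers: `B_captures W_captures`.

Answer: 0 2

Derivation:
Move 1: B@(1,0) -> caps B=0 W=0
Move 2: W@(1,2) -> caps B=0 W=0
Move 3: B@(0,3) -> caps B=0 W=0
Move 4: W@(3,3) -> caps B=0 W=0
Move 5: B@(0,1) -> caps B=0 W=0
Move 6: W@(2,1) -> caps B=0 W=0
Move 7: B@(3,2) -> caps B=0 W=0
Move 8: W@(2,2) -> caps B=0 W=0
Move 9: B@(0,2) -> caps B=0 W=0
Move 10: W@(0,0) -> caps B=0 W=0
Move 11: B@(3,1) -> caps B=0 W=0
Move 12: W@(3,0) -> caps B=0 W=2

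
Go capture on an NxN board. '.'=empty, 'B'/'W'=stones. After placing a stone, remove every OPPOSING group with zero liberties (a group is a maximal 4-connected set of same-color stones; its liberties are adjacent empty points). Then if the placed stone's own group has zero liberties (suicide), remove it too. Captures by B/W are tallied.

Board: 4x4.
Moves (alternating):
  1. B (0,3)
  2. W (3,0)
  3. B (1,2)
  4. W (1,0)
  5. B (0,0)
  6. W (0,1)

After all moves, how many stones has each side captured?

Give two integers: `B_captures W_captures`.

Move 1: B@(0,3) -> caps B=0 W=0
Move 2: W@(3,0) -> caps B=0 W=0
Move 3: B@(1,2) -> caps B=0 W=0
Move 4: W@(1,0) -> caps B=0 W=0
Move 5: B@(0,0) -> caps B=0 W=0
Move 6: W@(0,1) -> caps B=0 W=1

Answer: 0 1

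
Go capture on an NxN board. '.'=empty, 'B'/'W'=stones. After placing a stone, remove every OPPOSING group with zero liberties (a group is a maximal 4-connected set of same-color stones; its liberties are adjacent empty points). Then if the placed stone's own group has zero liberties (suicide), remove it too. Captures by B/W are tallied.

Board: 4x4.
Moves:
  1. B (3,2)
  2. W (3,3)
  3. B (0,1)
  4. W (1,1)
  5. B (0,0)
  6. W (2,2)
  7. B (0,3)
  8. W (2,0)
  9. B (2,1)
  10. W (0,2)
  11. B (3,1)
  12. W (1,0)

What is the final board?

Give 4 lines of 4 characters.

Move 1: B@(3,2) -> caps B=0 W=0
Move 2: W@(3,3) -> caps B=0 W=0
Move 3: B@(0,1) -> caps B=0 W=0
Move 4: W@(1,1) -> caps B=0 W=0
Move 5: B@(0,0) -> caps B=0 W=0
Move 6: W@(2,2) -> caps B=0 W=0
Move 7: B@(0,3) -> caps B=0 W=0
Move 8: W@(2,0) -> caps B=0 W=0
Move 9: B@(2,1) -> caps B=0 W=0
Move 10: W@(0,2) -> caps B=0 W=0
Move 11: B@(3,1) -> caps B=0 W=0
Move 12: W@(1,0) -> caps B=0 W=2

Answer: ..WB
WW..
WBW.
.BBW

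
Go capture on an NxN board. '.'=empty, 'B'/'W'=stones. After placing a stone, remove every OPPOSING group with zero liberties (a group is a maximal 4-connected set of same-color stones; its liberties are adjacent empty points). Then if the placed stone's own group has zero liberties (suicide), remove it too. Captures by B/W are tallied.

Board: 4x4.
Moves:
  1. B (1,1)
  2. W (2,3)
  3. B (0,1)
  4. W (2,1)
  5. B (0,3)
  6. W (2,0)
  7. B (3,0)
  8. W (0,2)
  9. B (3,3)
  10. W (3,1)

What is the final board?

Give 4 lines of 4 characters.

Move 1: B@(1,1) -> caps B=0 W=0
Move 2: W@(2,3) -> caps B=0 W=0
Move 3: B@(0,1) -> caps B=0 W=0
Move 4: W@(2,1) -> caps B=0 W=0
Move 5: B@(0,3) -> caps B=0 W=0
Move 6: W@(2,0) -> caps B=0 W=0
Move 7: B@(3,0) -> caps B=0 W=0
Move 8: W@(0,2) -> caps B=0 W=0
Move 9: B@(3,3) -> caps B=0 W=0
Move 10: W@(3,1) -> caps B=0 W=1

Answer: .BWB
.B..
WW.W
.W.B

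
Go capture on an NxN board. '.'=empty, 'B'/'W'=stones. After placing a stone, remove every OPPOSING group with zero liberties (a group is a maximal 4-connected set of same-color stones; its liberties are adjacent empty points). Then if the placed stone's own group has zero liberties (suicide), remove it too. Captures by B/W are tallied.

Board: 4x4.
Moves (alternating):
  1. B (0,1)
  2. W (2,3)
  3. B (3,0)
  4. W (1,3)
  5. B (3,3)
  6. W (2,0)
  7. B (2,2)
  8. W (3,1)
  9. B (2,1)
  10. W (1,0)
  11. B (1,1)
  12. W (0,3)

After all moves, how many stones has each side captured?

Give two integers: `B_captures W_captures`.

Move 1: B@(0,1) -> caps B=0 W=0
Move 2: W@(2,3) -> caps B=0 W=0
Move 3: B@(3,0) -> caps B=0 W=0
Move 4: W@(1,3) -> caps B=0 W=0
Move 5: B@(3,3) -> caps B=0 W=0
Move 6: W@(2,0) -> caps B=0 W=0
Move 7: B@(2,2) -> caps B=0 W=0
Move 8: W@(3,1) -> caps B=0 W=1
Move 9: B@(2,1) -> caps B=0 W=1
Move 10: W@(1,0) -> caps B=0 W=1
Move 11: B@(1,1) -> caps B=0 W=1
Move 12: W@(0,3) -> caps B=0 W=1

Answer: 0 1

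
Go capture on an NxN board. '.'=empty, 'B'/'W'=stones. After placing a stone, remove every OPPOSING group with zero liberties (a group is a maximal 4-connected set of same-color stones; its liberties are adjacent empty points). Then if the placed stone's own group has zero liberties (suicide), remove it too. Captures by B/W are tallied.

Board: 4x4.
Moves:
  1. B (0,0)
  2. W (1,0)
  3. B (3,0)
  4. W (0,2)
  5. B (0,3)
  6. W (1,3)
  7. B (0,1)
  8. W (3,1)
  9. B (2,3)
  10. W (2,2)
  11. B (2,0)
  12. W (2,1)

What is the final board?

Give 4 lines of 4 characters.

Move 1: B@(0,0) -> caps B=0 W=0
Move 2: W@(1,0) -> caps B=0 W=0
Move 3: B@(3,0) -> caps B=0 W=0
Move 4: W@(0,2) -> caps B=0 W=0
Move 5: B@(0,3) -> caps B=0 W=0
Move 6: W@(1,3) -> caps B=0 W=1
Move 7: B@(0,1) -> caps B=0 W=1
Move 8: W@(3,1) -> caps B=0 W=1
Move 9: B@(2,3) -> caps B=0 W=1
Move 10: W@(2,2) -> caps B=0 W=1
Move 11: B@(2,0) -> caps B=0 W=1
Move 12: W@(2,1) -> caps B=0 W=3

Answer: BBW.
W..W
.WWB
.W..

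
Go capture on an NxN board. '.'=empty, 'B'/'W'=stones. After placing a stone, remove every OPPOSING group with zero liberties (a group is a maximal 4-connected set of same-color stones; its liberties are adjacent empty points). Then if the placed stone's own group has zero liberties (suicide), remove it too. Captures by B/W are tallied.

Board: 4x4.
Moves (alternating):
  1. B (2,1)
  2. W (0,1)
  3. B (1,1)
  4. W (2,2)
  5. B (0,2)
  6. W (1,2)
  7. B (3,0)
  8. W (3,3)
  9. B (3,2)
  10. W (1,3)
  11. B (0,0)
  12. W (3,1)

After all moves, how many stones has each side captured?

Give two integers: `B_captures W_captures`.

Move 1: B@(2,1) -> caps B=0 W=0
Move 2: W@(0,1) -> caps B=0 W=0
Move 3: B@(1,1) -> caps B=0 W=0
Move 4: W@(2,2) -> caps B=0 W=0
Move 5: B@(0,2) -> caps B=0 W=0
Move 6: W@(1,2) -> caps B=0 W=0
Move 7: B@(3,0) -> caps B=0 W=0
Move 8: W@(3,3) -> caps B=0 W=0
Move 9: B@(3,2) -> caps B=0 W=0
Move 10: W@(1,3) -> caps B=0 W=0
Move 11: B@(0,0) -> caps B=1 W=0
Move 12: W@(3,1) -> caps B=1 W=1

Answer: 1 1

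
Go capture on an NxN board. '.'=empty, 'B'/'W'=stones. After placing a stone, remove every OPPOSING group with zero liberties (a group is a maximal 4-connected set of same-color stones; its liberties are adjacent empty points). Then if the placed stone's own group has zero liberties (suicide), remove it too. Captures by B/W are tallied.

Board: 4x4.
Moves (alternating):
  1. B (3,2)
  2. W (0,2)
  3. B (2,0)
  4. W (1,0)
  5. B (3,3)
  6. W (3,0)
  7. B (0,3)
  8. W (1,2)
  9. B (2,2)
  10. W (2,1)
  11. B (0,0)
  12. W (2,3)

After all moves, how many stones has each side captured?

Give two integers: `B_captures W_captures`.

Answer: 0 1

Derivation:
Move 1: B@(3,2) -> caps B=0 W=0
Move 2: W@(0,2) -> caps B=0 W=0
Move 3: B@(2,0) -> caps B=0 W=0
Move 4: W@(1,0) -> caps B=0 W=0
Move 5: B@(3,3) -> caps B=0 W=0
Move 6: W@(3,0) -> caps B=0 W=0
Move 7: B@(0,3) -> caps B=0 W=0
Move 8: W@(1,2) -> caps B=0 W=0
Move 9: B@(2,2) -> caps B=0 W=0
Move 10: W@(2,1) -> caps B=0 W=1
Move 11: B@(0,0) -> caps B=0 W=1
Move 12: W@(2,3) -> caps B=0 W=1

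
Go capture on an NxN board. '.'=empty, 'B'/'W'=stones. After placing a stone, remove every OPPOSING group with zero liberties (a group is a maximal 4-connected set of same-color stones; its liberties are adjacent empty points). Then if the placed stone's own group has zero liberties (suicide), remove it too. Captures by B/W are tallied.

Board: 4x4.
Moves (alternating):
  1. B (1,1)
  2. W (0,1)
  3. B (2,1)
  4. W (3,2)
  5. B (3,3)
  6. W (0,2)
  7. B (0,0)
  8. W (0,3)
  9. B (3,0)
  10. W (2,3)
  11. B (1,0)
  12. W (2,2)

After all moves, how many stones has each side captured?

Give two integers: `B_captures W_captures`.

Answer: 0 1

Derivation:
Move 1: B@(1,1) -> caps B=0 W=0
Move 2: W@(0,1) -> caps B=0 W=0
Move 3: B@(2,1) -> caps B=0 W=0
Move 4: W@(3,2) -> caps B=0 W=0
Move 5: B@(3,3) -> caps B=0 W=0
Move 6: W@(0,2) -> caps B=0 W=0
Move 7: B@(0,0) -> caps B=0 W=0
Move 8: W@(0,3) -> caps B=0 W=0
Move 9: B@(3,0) -> caps B=0 W=0
Move 10: W@(2,3) -> caps B=0 W=1
Move 11: B@(1,0) -> caps B=0 W=1
Move 12: W@(2,2) -> caps B=0 W=1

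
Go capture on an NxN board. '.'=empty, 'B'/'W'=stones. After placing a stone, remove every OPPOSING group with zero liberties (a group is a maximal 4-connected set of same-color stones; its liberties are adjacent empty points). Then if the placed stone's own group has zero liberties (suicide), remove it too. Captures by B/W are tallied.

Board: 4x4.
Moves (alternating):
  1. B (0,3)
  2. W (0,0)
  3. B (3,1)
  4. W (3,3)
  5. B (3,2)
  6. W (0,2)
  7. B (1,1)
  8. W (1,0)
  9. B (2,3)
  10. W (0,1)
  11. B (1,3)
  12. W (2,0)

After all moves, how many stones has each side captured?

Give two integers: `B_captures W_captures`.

Answer: 1 0

Derivation:
Move 1: B@(0,3) -> caps B=0 W=0
Move 2: W@(0,0) -> caps B=0 W=0
Move 3: B@(3,1) -> caps B=0 W=0
Move 4: W@(3,3) -> caps B=0 W=0
Move 5: B@(3,2) -> caps B=0 W=0
Move 6: W@(0,2) -> caps B=0 W=0
Move 7: B@(1,1) -> caps B=0 W=0
Move 8: W@(1,0) -> caps B=0 W=0
Move 9: B@(2,3) -> caps B=1 W=0
Move 10: W@(0,1) -> caps B=1 W=0
Move 11: B@(1,3) -> caps B=1 W=0
Move 12: W@(2,0) -> caps B=1 W=0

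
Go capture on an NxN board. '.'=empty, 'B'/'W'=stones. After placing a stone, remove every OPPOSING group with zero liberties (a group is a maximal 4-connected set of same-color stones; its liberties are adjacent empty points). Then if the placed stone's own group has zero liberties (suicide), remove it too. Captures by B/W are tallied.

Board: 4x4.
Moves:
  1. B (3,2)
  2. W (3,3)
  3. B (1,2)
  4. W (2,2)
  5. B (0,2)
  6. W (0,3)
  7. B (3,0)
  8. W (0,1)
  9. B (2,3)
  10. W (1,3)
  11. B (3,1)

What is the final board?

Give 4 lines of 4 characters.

Move 1: B@(3,2) -> caps B=0 W=0
Move 2: W@(3,3) -> caps B=0 W=0
Move 3: B@(1,2) -> caps B=0 W=0
Move 4: W@(2,2) -> caps B=0 W=0
Move 5: B@(0,2) -> caps B=0 W=0
Move 6: W@(0,3) -> caps B=0 W=0
Move 7: B@(3,0) -> caps B=0 W=0
Move 8: W@(0,1) -> caps B=0 W=0
Move 9: B@(2,3) -> caps B=1 W=0
Move 10: W@(1,3) -> caps B=1 W=0
Move 11: B@(3,1) -> caps B=1 W=0

Answer: .WB.
..B.
..WB
BBB.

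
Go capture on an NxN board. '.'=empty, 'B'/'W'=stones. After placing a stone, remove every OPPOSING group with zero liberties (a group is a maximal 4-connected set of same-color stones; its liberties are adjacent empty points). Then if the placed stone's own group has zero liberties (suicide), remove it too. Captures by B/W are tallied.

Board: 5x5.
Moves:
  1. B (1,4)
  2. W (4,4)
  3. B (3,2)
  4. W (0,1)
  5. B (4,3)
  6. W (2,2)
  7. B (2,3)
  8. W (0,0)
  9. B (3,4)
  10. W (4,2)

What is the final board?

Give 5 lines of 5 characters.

Move 1: B@(1,4) -> caps B=0 W=0
Move 2: W@(4,4) -> caps B=0 W=0
Move 3: B@(3,2) -> caps B=0 W=0
Move 4: W@(0,1) -> caps B=0 W=0
Move 5: B@(4,3) -> caps B=0 W=0
Move 6: W@(2,2) -> caps B=0 W=0
Move 7: B@(2,3) -> caps B=0 W=0
Move 8: W@(0,0) -> caps B=0 W=0
Move 9: B@(3,4) -> caps B=1 W=0
Move 10: W@(4,2) -> caps B=1 W=0

Answer: WW...
....B
..WB.
..B.B
..WB.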